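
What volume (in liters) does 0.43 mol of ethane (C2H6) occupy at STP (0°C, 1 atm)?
At STP, 1 mol of gas occupies 22.4 L
Volume = 0.43 mol × 22.4 L/mol = 9.63 L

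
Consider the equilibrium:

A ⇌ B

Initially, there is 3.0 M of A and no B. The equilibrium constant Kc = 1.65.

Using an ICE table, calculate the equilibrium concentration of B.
[B] = 1.868 M

ICE: [A] = 3.0 − x, [B] = x.
Kc = x/(3.0 − x) = 1.65 ⇒ x = 1.65·3.0/(1 + 1.65) = 4.95/2.65 = 1.868.
[B] = x = 1.868 M.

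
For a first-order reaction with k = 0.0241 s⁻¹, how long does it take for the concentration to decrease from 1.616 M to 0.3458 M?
63.98 s

From ln[A] = ln[A]₀ - k·t: t = ln([A]₀/[A])/k = ln(1.616/0.3458)/0.0241 = ln(4.6732)/0.0241 = 1.5418/0.0241 = 63.98 s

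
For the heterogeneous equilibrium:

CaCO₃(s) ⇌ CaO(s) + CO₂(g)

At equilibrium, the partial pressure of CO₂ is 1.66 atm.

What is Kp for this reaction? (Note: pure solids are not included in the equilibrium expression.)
K_p = 1.66

Solids (CaCO₃, CaO) have activity 1 and are excluded.
Kp = P(CO₂) = 1.66.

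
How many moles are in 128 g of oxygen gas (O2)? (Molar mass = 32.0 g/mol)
Moles = 128 g ÷ 32.0 g/mol = 4 mol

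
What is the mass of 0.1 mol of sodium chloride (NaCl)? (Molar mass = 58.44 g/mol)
Mass = 0.1 mol × 58.44 g/mol = 5.844 g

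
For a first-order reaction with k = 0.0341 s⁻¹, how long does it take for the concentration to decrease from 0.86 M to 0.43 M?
20.33 s

From ln[A] = ln[A]₀ - k·t: t = ln([A]₀/[A])/k = ln(0.86/0.43)/0.0341 = ln(2.0000)/0.0341 = 0.6931/0.0341 = 20.33 s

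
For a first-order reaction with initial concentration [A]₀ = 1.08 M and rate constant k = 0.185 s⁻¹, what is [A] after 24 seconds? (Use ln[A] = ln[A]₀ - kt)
0.0127 M

ln[A] = ln[A]₀ - k·t = ln(1.08) - (0.185)·(24) = 0.0770 - 4.4400 = -4.3630
[A] = e^(-4.3630) = 0.0127 M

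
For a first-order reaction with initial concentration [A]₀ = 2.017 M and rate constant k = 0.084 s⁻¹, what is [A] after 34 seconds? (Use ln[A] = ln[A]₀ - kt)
0.1160 M

ln[A] = ln[A]₀ - k·t = ln(2.017) - (0.084)·(34) = 0.7016 - 2.8560 = -2.1544
[A] = e^(-2.1544) = 0.1160 M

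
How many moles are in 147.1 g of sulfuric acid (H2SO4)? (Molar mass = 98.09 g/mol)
Moles = 147.1 g ÷ 98.09 g/mol = 1.5 mol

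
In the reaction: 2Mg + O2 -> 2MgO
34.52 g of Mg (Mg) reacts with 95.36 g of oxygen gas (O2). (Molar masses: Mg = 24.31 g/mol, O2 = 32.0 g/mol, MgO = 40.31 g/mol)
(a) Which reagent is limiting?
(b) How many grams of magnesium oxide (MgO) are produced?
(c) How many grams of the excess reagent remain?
(a) Mg, (b) 57.24 g, (c) 72.64 g

Moles of Mg = 34.52 g ÷ 24.31 g/mol = 1.41999 mol
Moles of O2 = 95.36 g ÷ 32.0 g/mol = 2.98 mol
Moles ÷ coefficient: Mg: 1.41999/2 = 0.71, O2: 2.98/1 = 2.98
(a) Mg has the smaller value, so Mg is the limiting reagent.
(b) Moles of MgO = 1.41999 mol Mg × (2/2) = 1.41999 mol; mass = 1.41999 mol × 40.31 g/mol = 57.24 g
(c) O2 consumed = 1.41999 × (1/2) = 0.709996 mol; remaining = 2.98 − 0.709996 = 2.27 mol; mass = 2.27 mol × 32.0 g/mol = 72.64 g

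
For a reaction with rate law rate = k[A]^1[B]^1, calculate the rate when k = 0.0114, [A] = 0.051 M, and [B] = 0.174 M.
0.0001012 M/s

rate = k·[A]^1·[B]^1 = 0.0114·(0.051)^1·(0.174)^1 = 0.0114·0.051·0.174 = 0.0001012 M/s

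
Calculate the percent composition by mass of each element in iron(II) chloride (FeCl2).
Fe: 44.06%, Cl: 55.94%

Molar mass of FeCl2 = 126.75 g/mol
% Fe = (1 × 55.85) / 126.75 × 100% = 55.85 / 126.75 × 100% = 44.06%
% Cl = (2 × 35.45) / 126.75 × 100% = 70.9 / 126.75 × 100% = 55.94%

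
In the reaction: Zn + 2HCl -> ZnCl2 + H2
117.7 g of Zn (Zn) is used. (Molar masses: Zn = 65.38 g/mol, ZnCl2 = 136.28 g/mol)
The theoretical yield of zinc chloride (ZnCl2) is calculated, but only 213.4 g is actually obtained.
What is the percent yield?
Moles of Zn = 117.7 g ÷ 65.38 g/mol = 1.80024 mol
Mole ratio: 1 mol ZnCl2 / 1 mol Zn
Moles of ZnCl2 = 1.80024 × (1/1) = 1.80024 mol
Theoretical yield = 1.80024 mol × 136.28 g/mol = 245.34 g
Actual yield = 213.4 g
Percent yield = (213.4 / 245.34) × 100% = 87.0%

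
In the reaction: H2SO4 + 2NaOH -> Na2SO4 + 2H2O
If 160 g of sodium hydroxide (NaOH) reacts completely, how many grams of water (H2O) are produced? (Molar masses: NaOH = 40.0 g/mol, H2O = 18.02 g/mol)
Moles of NaOH = 160 g ÷ 40.0 g/mol = 4 mol
Mole ratio: 2 mol H2O / 2 mol NaOH
Moles of H2O = 4 × (2/2) = 4 mol
Mass of H2O = 4 mol × 18.02 g/mol = 72.08 g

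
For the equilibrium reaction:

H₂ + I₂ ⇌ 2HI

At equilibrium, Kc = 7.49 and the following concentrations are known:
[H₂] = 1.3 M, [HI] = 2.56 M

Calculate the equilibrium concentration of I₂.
[I₂] = 0.6731 M

Kc = ([HI]^2) / ([H₂] × [I₂]) = 7.49
[I₂]^1 = (product terms)/(Kc · other reactant terms) = 6.5536 / (7.49 · 1.3) = 0.67306
[I₂] = 0.6731 M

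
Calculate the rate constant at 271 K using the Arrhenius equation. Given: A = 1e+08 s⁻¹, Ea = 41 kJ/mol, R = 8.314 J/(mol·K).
1.25e+00 s⁻¹

k = A·exp(-Ea/(R·T)) = 1e+08·exp(-41000/(8.314·271)) = 1e+08·exp(-18.1972) = 1e+08·1.2504e-08 = 1.25e+00 s⁻¹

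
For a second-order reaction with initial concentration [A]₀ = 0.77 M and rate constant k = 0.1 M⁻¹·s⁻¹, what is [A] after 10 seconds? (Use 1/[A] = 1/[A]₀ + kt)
0.4350 M

1/[A] = 1/[A]₀ + k·t = 1/0.77 + (0.1)·(10) = 1.2987 + 1.0000 = 2.2987
[A] = 1/2.2987 = 0.4350 M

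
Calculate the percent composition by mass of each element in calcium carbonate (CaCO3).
Ca: 40.04%, C: 12.00%, O: 47.96%

Molar mass of CaCO3 = 100.09 g/mol
% Ca = (1 × 40.08) / 100.09 × 100% = 40.08 / 100.09 × 100% = 40.04%
% C = (1 × 12.01) / 100.09 × 100% = 12.01 / 100.09 × 100% = 12.00%
% O = (3 × 16.0) / 100.09 × 100% = 48 / 100.09 × 100% = 47.96%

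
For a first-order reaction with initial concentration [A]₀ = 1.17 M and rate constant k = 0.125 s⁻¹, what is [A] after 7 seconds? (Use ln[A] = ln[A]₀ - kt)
0.4877 M

ln[A] = ln[A]₀ - k·t = ln(1.17) - (0.125)·(7) = 0.1570 - 0.8750 = -0.7180
[A] = e^(-0.7180) = 0.4877 M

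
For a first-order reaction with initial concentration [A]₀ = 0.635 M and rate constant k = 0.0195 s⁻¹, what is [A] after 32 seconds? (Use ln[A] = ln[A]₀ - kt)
0.3402 M

ln[A] = ln[A]₀ - k·t = ln(0.635) - (0.0195)·(32) = -0.4541 - 0.6240 = -1.0781
[A] = e^(-1.0781) = 0.3402 M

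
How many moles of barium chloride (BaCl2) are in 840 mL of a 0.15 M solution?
Moles = Molarity × Volume (L)
Moles = 0.15 M × 0.84 L = 0.126 mol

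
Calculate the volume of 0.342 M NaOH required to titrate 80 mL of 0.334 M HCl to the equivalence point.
V_{base} = 78.1 mL

At equivalence: moles acid = moles base.
moles HCl = 0.334 M × 0.08 L = 0.02672 mol
V_NaOH = 0.02672 mol ÷ 0.342 M = 0.07813 L = 78.1 mL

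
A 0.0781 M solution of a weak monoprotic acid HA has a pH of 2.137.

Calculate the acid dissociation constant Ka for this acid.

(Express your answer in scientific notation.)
K_a = 7.52e-04

[H⁺] = 10^(−pH) = 10^(−2.137) = 7.295e-03 M. For HA ⇌ H⁺ + A⁻, Ka = x²/(C − x) = (7.295e-03)²/(0.0781 − 7.295e-03) = 7.52e-04.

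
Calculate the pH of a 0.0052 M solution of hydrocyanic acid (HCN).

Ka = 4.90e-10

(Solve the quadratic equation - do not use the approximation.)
pH = 5.80

x² + Ka×x - Ka×C = 0. Using quadratic formula: [H⁺] = 1.5960e-06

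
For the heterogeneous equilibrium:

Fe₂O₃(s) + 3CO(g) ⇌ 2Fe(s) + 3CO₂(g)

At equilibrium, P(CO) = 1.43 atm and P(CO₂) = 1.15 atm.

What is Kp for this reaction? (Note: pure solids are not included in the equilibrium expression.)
K_p = 0.520

Solids (Fe₂O₃, Fe) are excluded.
Kp = P(CO₂)³/P(CO)³ = (1.15)³/(1.43)³ = 1.521/2.924 = 0.520.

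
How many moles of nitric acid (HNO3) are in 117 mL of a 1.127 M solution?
Moles = Molarity × Volume (L)
Moles = 1.127 M × 0.117 L = 0.1319 mol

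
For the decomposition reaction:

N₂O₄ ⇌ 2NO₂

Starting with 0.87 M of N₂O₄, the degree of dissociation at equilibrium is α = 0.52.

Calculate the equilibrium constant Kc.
K_c = 1.9604

x = α·[A]₀ = 0.52 × 0.87 = 0.4524 M dissociated.
At eq: [N₂O₄] = 0.87 − 0.4524 = 0.4176 M; [NO₂] = 2x = 0.9048 M.
Kc = [NO₂]²/[N₂O₄] = (0.9048)²/0.4176 = 1.96.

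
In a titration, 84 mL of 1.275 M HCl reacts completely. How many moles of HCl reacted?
Moles = Molarity × Volume (L)
Moles = 1.275 M × 0.084 L = 0.1071 mol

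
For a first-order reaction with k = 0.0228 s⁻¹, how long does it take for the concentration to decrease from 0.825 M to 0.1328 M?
80.11 s

From ln[A] = ln[A]₀ - k·t: t = ln([A]₀/[A])/k = ln(0.825/0.1328)/0.0228 = ln(6.2123)/0.0228 = 1.8265/0.0228 = 80.11 s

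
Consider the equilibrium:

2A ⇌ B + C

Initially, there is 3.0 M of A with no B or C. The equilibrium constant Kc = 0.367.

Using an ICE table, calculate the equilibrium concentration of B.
[B] = 0.822 M

ICE: [A] = 3.0 − 2x, [B] = [C] = x.
Kc = x²/(3.0 − 2x)² = 0.367 ⇒ √Kc = x/(3.0 − 2x).
x = √0.367·3.0/(1 + 2√0.367) = 0.60581·3.0/2.2116 = 0.82176.
[B] = x = 0.822 M.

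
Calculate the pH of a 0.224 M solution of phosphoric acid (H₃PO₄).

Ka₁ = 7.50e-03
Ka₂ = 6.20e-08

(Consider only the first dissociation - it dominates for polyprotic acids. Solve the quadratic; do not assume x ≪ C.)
pH = 1.43

x² + Ka₁·x − Ka₁·C = 0 with Ka₁ = 7.50e-03, C = 0.224.
x = (−Ka₁ + √(Ka₁² + 4·Ka₁·C))/2 = 3.7409e-02 M, so pH = 1.43.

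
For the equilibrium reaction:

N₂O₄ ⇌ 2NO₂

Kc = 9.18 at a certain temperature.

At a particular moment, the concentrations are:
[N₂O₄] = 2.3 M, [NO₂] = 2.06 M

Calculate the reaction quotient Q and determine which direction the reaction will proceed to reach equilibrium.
Q = 1.845, Q < K, reaction proceeds forward (toward products)

Q = ([NO₂]^2) / ([N₂O₄])
  = ((2.06)^2) / ((2.3)) = 4.2436/2.3 = 1.845
Since Q = 1.845 < Kc = 9.18, the reaction proceeds forward (toward products) to reach equilibrium.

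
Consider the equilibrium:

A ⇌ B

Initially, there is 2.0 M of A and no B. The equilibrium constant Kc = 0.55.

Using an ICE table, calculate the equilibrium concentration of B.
[B] = 0.710 M

ICE: [A] = 2.0 − x, [B] = x.
Kc = x/(2.0 − x) = 0.55 ⇒ x = 0.55·2.0/(1 + 0.55) = 1.1/1.55 = 0.7097.
[B] = x = 0.710 M.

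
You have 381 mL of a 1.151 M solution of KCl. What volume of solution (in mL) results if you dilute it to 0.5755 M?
Using M₁V₁ = M₂V₂:
1.151 × 381 = 0.5755 × V₂
V₂ = (1.151 × 381) / 0.5755 = 762 mL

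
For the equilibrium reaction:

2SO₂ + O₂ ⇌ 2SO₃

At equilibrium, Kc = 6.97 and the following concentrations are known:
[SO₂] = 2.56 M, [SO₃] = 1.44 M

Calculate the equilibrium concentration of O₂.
[O₂] = 0.0454 M

Kc = ([SO₃]^2) / ([SO₂]^2 × [O₂]) = 6.97
[O₂]^1 = (product terms)/(Kc · other reactant terms) = 2.0736 / (6.97 · 6.5536) = 0.045395
[O₂] = 0.0454 M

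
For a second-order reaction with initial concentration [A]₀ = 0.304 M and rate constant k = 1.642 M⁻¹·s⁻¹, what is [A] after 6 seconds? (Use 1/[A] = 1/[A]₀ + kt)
0.0761 M

1/[A] = 1/[A]₀ + k·t = 1/0.304 + (1.642)·(6) = 3.2895 + 9.8520 = 13.1415
[A] = 1/13.1415 = 0.0761 M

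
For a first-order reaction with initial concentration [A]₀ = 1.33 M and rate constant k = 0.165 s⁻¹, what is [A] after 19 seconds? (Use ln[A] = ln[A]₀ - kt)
0.0579 M

ln[A] = ln[A]₀ - k·t = ln(1.33) - (0.165)·(19) = 0.2852 - 3.1350 = -2.8498
[A] = e^(-2.8498) = 0.0579 M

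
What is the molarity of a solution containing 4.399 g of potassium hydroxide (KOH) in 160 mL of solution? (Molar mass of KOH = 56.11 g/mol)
Moles of KOH = 4.399 g ÷ 56.11 g/mol = 0.0783996 mol
Volume = 160 mL = 0.16 L
Molarity = 0.0783996 mol ÷ 0.16 L = 0.49 M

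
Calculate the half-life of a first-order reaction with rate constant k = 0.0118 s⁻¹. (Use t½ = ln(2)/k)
58.74 s

t½ = ln(2)/k = 0.6931/0.0118 = 58.74 s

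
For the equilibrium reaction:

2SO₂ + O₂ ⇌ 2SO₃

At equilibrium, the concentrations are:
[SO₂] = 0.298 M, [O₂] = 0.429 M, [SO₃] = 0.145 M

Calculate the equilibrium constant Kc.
K_c = 0.5519

Kc = ([SO₃]^2) / ([SO₂]^2 × [O₂])
   = ((0.145)^2) / ((0.298)^2·(0.429))
   = 0.021025 / 0.038097 = 0.5519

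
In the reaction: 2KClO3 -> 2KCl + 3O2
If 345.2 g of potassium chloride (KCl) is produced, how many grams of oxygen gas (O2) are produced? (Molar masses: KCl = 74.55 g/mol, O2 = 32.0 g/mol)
Moles of KCl = 345.2 g ÷ 74.55 g/mol = 4.63045 mol
Mole ratio: 3 mol O2 / 2 mol KCl
Moles of O2 = 4.63045 × (3/2) = 6.94567 mol
Mass of O2 = 6.94567 mol × 32.0 g/mol = 222.3 g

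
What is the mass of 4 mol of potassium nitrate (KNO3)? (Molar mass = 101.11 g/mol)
Mass = 4 mol × 101.11 g/mol = 404.4 g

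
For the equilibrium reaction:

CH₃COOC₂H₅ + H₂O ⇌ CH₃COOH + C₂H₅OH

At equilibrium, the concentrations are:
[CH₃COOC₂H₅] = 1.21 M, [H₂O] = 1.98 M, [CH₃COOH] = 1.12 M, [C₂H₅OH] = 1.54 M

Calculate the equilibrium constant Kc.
K_c = 0.7199

Kc = ([CH₃COOH] × [C₂H₅OH]) / ([CH₃COOC₂H₅] × [H₂O])
   = ((1.12)·(1.54)) / ((1.21)·(1.98))
   = 1.7248 / 2.3958 = 0.7199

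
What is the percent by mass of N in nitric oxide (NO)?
Mass of N in formula = 14.01 × 1 = 14.01 g/mol
Molar mass = 30.01 g/mol
% N = (14.01/30.01) × 100% = 46.68%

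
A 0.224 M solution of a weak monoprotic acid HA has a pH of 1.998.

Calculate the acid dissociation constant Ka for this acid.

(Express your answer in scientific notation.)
K_a = 4.72e-04

[H⁺] = 10^(−pH) = 10^(−1.998) = 1.005e-02 M. For HA ⇌ H⁺ + A⁻, Ka = x²/(C − x) = (1.005e-02)²/(0.224 − 1.005e-02) = 4.72e-04.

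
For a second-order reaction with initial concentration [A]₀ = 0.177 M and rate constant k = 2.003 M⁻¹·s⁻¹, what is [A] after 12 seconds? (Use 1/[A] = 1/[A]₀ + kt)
0.0337 M

1/[A] = 1/[A]₀ + k·t = 1/0.177 + (2.003)·(12) = 5.6497 + 24.0360 = 29.6857
[A] = 1/29.6857 = 0.0337 M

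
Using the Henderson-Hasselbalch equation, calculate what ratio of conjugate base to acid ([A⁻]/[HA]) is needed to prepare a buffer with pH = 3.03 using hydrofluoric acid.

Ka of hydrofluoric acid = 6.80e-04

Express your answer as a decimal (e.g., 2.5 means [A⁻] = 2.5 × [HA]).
[A⁻]/[HA] = 0.729

pKa = −log(6.80e-04) = 3.1675. pH = pKa + log([A⁻]/[HA]). 3.03 = 3.1675 + log(ratio). log(ratio) = 3.03 − 3.1675 = -0.1375. ratio = 10^(-0.1375) = 0.729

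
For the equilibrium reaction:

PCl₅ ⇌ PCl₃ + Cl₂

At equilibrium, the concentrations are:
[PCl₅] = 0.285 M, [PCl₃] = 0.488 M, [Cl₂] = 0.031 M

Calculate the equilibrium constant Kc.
K_c = 0.0531

Kc = ([PCl₃] × [Cl₂]) / ([PCl₅])
   = ((0.488)·(0.031)) / ((0.285))
   = 0.015128 / 0.285 = 0.0531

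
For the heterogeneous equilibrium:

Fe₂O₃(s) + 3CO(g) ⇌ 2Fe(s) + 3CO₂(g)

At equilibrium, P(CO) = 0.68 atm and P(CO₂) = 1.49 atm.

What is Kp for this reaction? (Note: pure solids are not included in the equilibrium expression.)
K_p = 10.520

Solids (Fe₂O₃, Fe) are excluded.
Kp = P(CO₂)³/P(CO)³ = (1.49)³/(0.68)³ = 3.308/0.3144 = 10.520.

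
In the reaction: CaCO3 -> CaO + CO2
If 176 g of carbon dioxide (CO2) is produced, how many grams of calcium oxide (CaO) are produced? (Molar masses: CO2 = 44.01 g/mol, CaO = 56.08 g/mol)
Moles of CO2 = 176 g ÷ 44.01 g/mol = 3.99909 mol
Mole ratio: 1 mol CaO / 1 mol CO2
Moles of CaO = 3.99909 × (1/1) = 3.99909 mol
Mass of CaO = 3.99909 mol × 56.08 g/mol = 224.3 g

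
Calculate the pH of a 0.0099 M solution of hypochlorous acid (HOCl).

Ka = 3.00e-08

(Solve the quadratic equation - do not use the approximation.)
pH = 4.76

x² + Ka×x - Ka×C = 0. Using quadratic formula: [H⁺] = 1.7219e-05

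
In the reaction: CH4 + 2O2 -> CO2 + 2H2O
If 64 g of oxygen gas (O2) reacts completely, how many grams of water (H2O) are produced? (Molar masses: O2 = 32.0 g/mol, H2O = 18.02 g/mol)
Moles of O2 = 64 g ÷ 32.0 g/mol = 2 mol
Mole ratio: 2 mol H2O / 2 mol O2
Moles of H2O = 2 × (2/2) = 2 mol
Mass of H2O = 2 mol × 18.02 g/mol = 36.04 g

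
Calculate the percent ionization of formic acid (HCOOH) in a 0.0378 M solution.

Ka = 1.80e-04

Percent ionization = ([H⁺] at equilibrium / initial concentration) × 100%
Percent ionization = 6.67%

Let x = [H⁺]. Ka = x²/(C - x) ⇒ x² + (1.80e-04)x - (1.80e-04)(0.0378) = 0. x = 2.5200e-03. Percent = (2.5200e-03/0.0378) × 100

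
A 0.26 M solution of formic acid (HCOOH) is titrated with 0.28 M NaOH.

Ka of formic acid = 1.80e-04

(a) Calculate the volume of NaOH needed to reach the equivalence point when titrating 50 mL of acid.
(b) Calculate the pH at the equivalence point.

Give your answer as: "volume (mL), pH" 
V = 46.4 mL, pH = 8.44

(a) At equivalence: moles acid = moles base.
moles acid = 0.26 × 0.05 = 0.013 mol; V_NaOH = 0.013/0.28 = 0.04643 L = 46.4 mL.
(b) At equivalence, all acid → conjugate base A⁻ at [A⁻] = 0.013/0.09643 = 0.1348 M.
Kb = Kw/Ka = 1.0e-14/1.80e-04 = 5.556e-11; [OH⁻] = √(Kb·[A⁻]) = 2.737e-06; pOH = 5.56; pH = 14 − pOH = 8.44.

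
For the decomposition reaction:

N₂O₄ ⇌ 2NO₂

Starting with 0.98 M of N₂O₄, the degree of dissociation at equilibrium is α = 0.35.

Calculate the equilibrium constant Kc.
K_c = 0.7388

x = α·[A]₀ = 0.35 × 0.98 = 0.343 M dissociated.
At eq: [N₂O₄] = 0.98 − 0.343 = 0.637 M; [NO₂] = 2x = 0.686 M.
Kc = [NO₂]²/[N₂O₄] = (0.686)²/0.637 = 0.7388.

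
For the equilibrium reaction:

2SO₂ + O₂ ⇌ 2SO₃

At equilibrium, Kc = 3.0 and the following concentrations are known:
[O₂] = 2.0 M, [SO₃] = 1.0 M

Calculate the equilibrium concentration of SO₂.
[SO₂] = 0.4082 M

Kc = ([SO₃]^2) / ([SO₂]^2 × [O₂]) = 3.0
[SO₂]^2 = (product terms)/(Kc · other reactant terms) = 1 / (3.0 · 2) = 0.16667
[SO₂] = (0.16667)^(1/2) = 0.4082 M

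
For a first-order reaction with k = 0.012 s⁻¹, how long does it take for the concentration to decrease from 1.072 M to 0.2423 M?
123.93 s

From ln[A] = ln[A]₀ - k·t: t = ln([A]₀/[A])/k = ln(1.072/0.2423)/0.012 = ln(4.4243)/0.012 = 1.4871/0.012 = 123.93 s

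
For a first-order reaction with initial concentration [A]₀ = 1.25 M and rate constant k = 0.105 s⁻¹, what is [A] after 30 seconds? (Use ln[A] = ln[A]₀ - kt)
0.0536 M

ln[A] = ln[A]₀ - k·t = ln(1.25) - (0.105)·(30) = 0.2231 - 3.1500 = -2.9269
[A] = e^(-2.9269) = 0.0536 M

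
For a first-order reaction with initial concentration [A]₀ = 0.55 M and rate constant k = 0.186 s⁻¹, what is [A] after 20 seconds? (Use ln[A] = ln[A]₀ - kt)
0.0133 M

ln[A] = ln[A]₀ - k·t = ln(0.55) - (0.186)·(20) = -0.5978 - 3.7200 = -4.3178
[A] = e^(-4.3178) = 0.0133 M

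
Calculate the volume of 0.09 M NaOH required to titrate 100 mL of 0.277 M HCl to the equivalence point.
V_{base} = 307.8 mL

At equivalence: moles acid = moles base.
moles HCl = 0.277 M × 0.1 L = 0.0277 mol
V_NaOH = 0.0277 mol ÷ 0.09 M = 0.3078 L = 307.8 mL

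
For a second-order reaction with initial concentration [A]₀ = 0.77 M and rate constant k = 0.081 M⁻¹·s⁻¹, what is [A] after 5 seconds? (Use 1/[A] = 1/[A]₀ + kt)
0.5870 M

1/[A] = 1/[A]₀ + k·t = 1/0.77 + (0.081)·(5) = 1.2987 + 0.4050 = 1.7037
[A] = 1/1.7037 = 0.5870 M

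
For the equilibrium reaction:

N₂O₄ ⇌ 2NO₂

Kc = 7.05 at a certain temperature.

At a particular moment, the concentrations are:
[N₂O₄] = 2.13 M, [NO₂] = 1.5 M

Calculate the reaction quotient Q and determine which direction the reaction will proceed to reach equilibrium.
Q = 1.056, Q < K, reaction proceeds forward (toward products)

Q = ([NO₂]^2) / ([N₂O₄])
  = ((1.5)^2) / ((2.13)) = 2.25/2.13 = 1.056
Since Q = 1.056 < Kc = 7.05, the reaction proceeds forward (toward products) to reach equilibrium.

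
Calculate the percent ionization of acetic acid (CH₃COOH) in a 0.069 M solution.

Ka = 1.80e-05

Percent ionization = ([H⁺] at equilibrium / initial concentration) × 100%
Percent ionization = 1.6%

Let x = [H⁺]. Ka = x²/(C - x) ⇒ x² + (1.80e-05)x - (1.80e-05)(0.069) = 0. x = 1.1055e-03. Percent = (1.1055e-03/0.069) × 100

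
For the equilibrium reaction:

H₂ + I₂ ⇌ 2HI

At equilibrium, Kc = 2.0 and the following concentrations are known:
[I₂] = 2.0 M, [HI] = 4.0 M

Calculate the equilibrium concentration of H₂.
[H₂] = 4.0000 M

Kc = ([HI]^2) / ([H₂] × [I₂]) = 2.0
[H₂]^1 = (product terms)/(Kc · other reactant terms) = 16 / (2.0 · 2) = 4
[H₂] = 4.0000 M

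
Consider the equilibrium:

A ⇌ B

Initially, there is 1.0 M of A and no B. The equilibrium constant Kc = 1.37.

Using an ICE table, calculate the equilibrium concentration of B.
[B] = 0.578 M

ICE: [A] = 1.0 − x, [B] = x.
Kc = x/(1.0 − x) = 1.37 ⇒ x = 1.37·1.0/(1 + 1.37) = 1.37/2.37 = 0.5781.
[B] = x = 0.578 M.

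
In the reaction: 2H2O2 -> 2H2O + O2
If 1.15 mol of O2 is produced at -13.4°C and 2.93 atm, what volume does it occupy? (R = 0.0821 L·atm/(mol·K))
T = -13.4°C + 273.15 = 259.75 K
V = nRT/P = (1.15 × 0.0821 × 259.75) / 2.93
V = 8.37 L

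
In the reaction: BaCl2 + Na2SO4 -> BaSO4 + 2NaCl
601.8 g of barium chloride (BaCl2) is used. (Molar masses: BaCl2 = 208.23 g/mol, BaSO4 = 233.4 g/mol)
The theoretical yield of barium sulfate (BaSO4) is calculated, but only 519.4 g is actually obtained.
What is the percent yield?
Moles of BaCl2 = 601.8 g ÷ 208.23 g/mol = 2.89007 mol
Mole ratio: 1 mol BaSO4 / 1 mol BaCl2
Moles of BaSO4 = 2.89007 × (1/1) = 2.89007 mol
Theoretical yield = 2.89007 mol × 233.4 g/mol = 674.54 g
Actual yield = 519.4 g
Percent yield = (519.4 / 674.54) × 100% = 77.0%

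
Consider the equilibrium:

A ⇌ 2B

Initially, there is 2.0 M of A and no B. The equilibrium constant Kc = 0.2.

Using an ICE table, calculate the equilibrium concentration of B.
[B] = 0.584 M

ICE: [A] = 2.0 − x, [B] = 2x.
Kc = (2x)²/(2.0 − x) = 0.2 ⇒ 4x² + 0.2x − 0.4 = 0.
x = (−0.2 + √(0.2² + 4·4·0.4))/(2·4) = (−0.2 + √6.44)/8 = 0.29221.
[B] = 2x = 0.584 M.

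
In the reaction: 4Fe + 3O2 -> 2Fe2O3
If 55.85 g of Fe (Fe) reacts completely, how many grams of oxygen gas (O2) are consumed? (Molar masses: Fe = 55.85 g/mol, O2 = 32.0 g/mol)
Moles of Fe = 55.85 g ÷ 55.85 g/mol = 1 mol
Mole ratio: 3 mol O2 / 4 mol Fe
Moles of O2 = 1 × (3/4) = 0.75 mol
Mass of O2 = 0.75 mol × 32.0 g/mol = 24 g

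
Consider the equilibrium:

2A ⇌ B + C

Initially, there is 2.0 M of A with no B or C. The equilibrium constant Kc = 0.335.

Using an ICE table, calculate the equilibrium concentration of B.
[B] = 0.537 M

ICE: [A] = 2.0 − 2x, [B] = [C] = x.
Kc = x²/(2.0 − 2x)² = 0.335 ⇒ √Kc = x/(2.0 − 2x).
x = √0.335·2.0/(1 + 2√0.335) = 0.57879·2.0/2.1576 = 0.53652.
[B] = x = 0.537 M.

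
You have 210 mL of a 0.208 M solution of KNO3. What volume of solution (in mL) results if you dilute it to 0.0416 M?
Using M₁V₁ = M₂V₂:
0.208 × 210 = 0.0416 × V₂
V₂ = (0.208 × 210) / 0.0416 = 1050 mL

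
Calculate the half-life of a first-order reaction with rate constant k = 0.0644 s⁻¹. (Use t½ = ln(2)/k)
10.76 s

t½ = ln(2)/k = 0.6931/0.0644 = 10.76 s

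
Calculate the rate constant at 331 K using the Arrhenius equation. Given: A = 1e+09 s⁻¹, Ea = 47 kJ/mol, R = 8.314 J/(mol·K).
3.83e+01 s⁻¹

k = A·exp(-Ea/(R·T)) = 1e+09·exp(-47000/(8.314·331)) = 1e+09·exp(-17.0789) = 1e+09·3.8259e-08 = 3.83e+01 s⁻¹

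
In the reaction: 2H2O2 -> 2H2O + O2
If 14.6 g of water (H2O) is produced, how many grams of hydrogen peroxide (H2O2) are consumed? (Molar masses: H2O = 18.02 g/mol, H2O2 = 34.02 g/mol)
Moles of H2O = 14.6 g ÷ 18.02 g/mol = 0.810211 mol
Mole ratio: 2 mol H2O2 / 2 mol H2O
Moles of H2O2 = 0.810211 × (2/2) = 0.810211 mol
Mass of H2O2 = 0.810211 mol × 34.02 g/mol = 27.56 g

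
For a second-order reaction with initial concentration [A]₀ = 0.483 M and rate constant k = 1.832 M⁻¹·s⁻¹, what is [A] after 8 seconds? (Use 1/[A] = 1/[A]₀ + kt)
0.0598 M

1/[A] = 1/[A]₀ + k·t = 1/0.483 + (1.832)·(8) = 2.0704 + 14.6560 = 16.7264
[A] = 1/16.7264 = 0.0598 M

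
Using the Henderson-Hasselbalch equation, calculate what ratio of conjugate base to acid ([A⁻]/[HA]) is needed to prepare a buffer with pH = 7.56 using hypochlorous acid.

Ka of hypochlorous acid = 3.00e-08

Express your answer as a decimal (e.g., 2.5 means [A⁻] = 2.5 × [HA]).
[A⁻]/[HA] = 1.089

pKa = −log(3.00e-08) = 7.5229. pH = pKa + log([A⁻]/[HA]). 7.56 = 7.5229 + log(ratio). log(ratio) = 7.56 − 7.5229 = 0.0371. ratio = 10^(0.0371) = 1.089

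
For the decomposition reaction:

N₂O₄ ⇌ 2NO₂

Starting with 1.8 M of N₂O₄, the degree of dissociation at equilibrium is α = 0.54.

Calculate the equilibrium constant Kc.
K_c = 4.5642

x = α·[A]₀ = 0.54 × 1.8 = 0.972 M dissociated.
At eq: [N₂O₄] = 1.8 − 0.972 = 0.828 M; [NO₂] = 2x = 1.944 M.
Kc = [NO₂]²/[N₂O₄] = (1.944)²/0.828 = 4.564.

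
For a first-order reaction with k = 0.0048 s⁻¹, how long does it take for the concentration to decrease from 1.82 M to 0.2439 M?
418.72 s

From ln[A] = ln[A]₀ - k·t: t = ln([A]₀/[A])/k = ln(1.82/0.2439)/0.0048 = ln(7.4621)/0.0048 = 2.0098/0.0048 = 418.72 s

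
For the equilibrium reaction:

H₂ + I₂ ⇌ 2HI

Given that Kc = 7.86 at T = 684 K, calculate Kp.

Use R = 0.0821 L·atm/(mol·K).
K_p = 7.8600

Δn = (moles gaseous products) − (moles gaseous reactants) = 0
T = 684 K; RT = 0.0821 × 684 = 56.1564
Kp = Kc·(RT)^Δn = 7.86 × (56.1564)^0 = 7.86 × 1 = 7.8600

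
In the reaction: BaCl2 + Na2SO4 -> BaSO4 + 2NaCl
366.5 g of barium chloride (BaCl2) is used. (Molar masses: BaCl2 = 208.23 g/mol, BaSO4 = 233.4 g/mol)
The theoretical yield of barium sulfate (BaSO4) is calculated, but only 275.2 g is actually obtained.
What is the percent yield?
Moles of BaCl2 = 366.5 g ÷ 208.23 g/mol = 1.76007 mol
Mole ratio: 1 mol BaSO4 / 1 mol BaCl2
Moles of BaSO4 = 1.76007 × (1/1) = 1.76007 mol
Theoretical yield = 1.76007 mol × 233.4 g/mol = 410.8 g
Actual yield = 275.2 g
Percent yield = (275.2 / 410.8) × 100% = 67.0%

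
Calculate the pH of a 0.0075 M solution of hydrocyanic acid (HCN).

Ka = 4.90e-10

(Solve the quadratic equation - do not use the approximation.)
pH = 5.72

x² + Ka×x - Ka×C = 0. Using quadratic formula: [H⁺] = 1.9168e-06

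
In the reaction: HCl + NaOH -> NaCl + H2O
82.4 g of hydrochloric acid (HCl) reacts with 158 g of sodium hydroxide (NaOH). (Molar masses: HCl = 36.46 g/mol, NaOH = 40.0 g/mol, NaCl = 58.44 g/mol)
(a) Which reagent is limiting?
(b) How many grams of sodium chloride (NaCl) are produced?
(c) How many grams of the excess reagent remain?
(a) HCl, (b) 132.1 g, (c) 67.6 g

Moles of HCl = 82.4 g ÷ 36.46 g/mol = 2.26001 mol
Moles of NaOH = 158 g ÷ 40.0 g/mol = 3.95 mol
Moles ÷ coefficient: HCl: 2.26001/1 = 2.26, NaOH: 3.95/1 = 3.95
(a) HCl has the smaller value, so HCl is the limiting reagent.
(b) Moles of NaCl = 2.26001 mol HCl × (1/1) = 2.26001 mol; mass = 2.26001 mol × 58.44 g/mol = 132.1 g
(c) NaOH consumed = 2.26001 × (1/1) = 2.26001 mol; remaining = 3.95 − 2.26001 = 1.68999 mol; mass = 1.68999 mol × 40.0 g/mol = 67.6 g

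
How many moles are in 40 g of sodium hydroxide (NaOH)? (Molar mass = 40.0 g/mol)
Moles = 40 g ÷ 40.0 g/mol = 1 mol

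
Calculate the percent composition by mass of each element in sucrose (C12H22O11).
C: 42.10%, H: 6.48%, O: 51.42%

Molar mass of C12H22O11 = 342.3 g/mol
% C = (12 × 12.01) / 342.3 × 100% = 144.12 / 342.3 × 100% = 42.10%
% H = (22 × 1.008) / 342.3 × 100% = 22.176 / 342.3 × 100% = 6.48%
% O = (11 × 16.0) / 342.3 × 100% = 176 / 342.3 × 100% = 51.42%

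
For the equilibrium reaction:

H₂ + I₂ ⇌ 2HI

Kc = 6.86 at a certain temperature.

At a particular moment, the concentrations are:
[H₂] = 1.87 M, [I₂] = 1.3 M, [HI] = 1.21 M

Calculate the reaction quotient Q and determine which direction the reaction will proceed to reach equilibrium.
Q = 0.602, Q < K, reaction proceeds forward (toward products)

Q = ([HI]^2) / ([H₂] × [I₂])
  = ((1.21)^2) / ((1.87)·(1.3)) = 1.4641/2.431 = 0.6023
Since Q = 0.6023 < Kc = 6.86, the reaction proceeds forward (toward products) to reach equilibrium.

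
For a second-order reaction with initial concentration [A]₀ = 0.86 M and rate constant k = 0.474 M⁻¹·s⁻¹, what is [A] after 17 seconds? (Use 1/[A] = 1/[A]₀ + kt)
0.1085 M

1/[A] = 1/[A]₀ + k·t = 1/0.86 + (0.474)·(17) = 1.1628 + 8.0580 = 9.2208
[A] = 1/9.2208 = 0.1085 M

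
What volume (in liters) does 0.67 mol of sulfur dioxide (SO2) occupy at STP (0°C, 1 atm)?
At STP, 1 mol of gas occupies 22.4 L
Volume = 0.67 mol × 22.4 L/mol = 15.01 L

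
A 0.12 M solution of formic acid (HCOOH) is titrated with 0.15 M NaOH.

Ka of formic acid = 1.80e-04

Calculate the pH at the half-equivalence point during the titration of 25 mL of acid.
pH = pKa = 3.74

At the half-equivalence point, [HA] = [A⁻], so by Henderson–Hasselbalch pH = pKa + log(1) = pKa.
pKa = −log(1.80e-04) = 3.74.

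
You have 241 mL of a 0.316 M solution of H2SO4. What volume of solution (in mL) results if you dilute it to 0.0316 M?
Using M₁V₁ = M₂V₂:
0.316 × 241 = 0.0316 × V₂
V₂ = (0.316 × 241) / 0.0316 = 2410 mL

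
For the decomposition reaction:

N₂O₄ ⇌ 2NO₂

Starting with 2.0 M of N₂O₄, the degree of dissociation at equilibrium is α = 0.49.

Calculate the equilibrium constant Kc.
K_c = 3.7663

x = α·[A]₀ = 0.49 × 2.0 = 0.98 M dissociated.
At eq: [N₂O₄] = 2.0 − 0.98 = 1.02 M; [NO₂] = 2x = 1.96 M.
Kc = [NO₂]²/[N₂O₄] = (1.96)²/1.02 = 3.766.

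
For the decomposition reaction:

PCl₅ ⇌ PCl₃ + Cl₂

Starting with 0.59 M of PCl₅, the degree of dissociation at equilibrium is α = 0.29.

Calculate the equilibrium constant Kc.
K_c = 0.0699

x = α·[A]₀ = 0.29 × 0.59 = 0.1711 M dissociated.
At eq: [PCl₅] = 0.59 − 0.1711 = 0.4189 M; [PCl₃] = [Cl₂] = x = 0.1711 M.
Kc = [PCl₃][Cl₂]/[PCl₅] = (0.1711)²/0.4189 = 0.06989.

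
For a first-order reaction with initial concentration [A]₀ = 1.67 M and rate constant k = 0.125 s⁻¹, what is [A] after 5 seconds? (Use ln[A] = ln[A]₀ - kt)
0.8939 M

ln[A] = ln[A]₀ - k·t = ln(1.67) - (0.125)·(5) = 0.5128 - 0.6250 = -0.1122
[A] = e^(-0.1122) = 0.8939 M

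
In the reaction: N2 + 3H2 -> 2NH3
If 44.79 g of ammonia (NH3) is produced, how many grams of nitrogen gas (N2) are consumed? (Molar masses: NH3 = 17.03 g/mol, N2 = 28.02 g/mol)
Moles of NH3 = 44.79 g ÷ 17.03 g/mol = 2.63006 mol
Mole ratio: 1 mol N2 / 2 mol NH3
Moles of N2 = 2.63006 × (1/2) = 1.31503 mol
Mass of N2 = 1.31503 mol × 28.02 g/mol = 36.85 g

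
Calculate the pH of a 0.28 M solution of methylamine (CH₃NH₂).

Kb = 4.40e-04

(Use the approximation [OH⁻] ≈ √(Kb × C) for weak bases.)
pH = 12.05

[OH⁻] = √(Kb × C) = √(4.40e-04 × 0.28) = 1.1100e-02. pOH = 1.95, pH = 14 - pOH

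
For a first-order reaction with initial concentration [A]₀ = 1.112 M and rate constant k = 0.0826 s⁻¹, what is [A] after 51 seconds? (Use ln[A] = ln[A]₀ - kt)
0.0165 M

ln[A] = ln[A]₀ - k·t = ln(1.112) - (0.0826)·(51) = 0.1062 - 4.2126 = -4.1064
[A] = e^(-4.1064) = 0.0165 M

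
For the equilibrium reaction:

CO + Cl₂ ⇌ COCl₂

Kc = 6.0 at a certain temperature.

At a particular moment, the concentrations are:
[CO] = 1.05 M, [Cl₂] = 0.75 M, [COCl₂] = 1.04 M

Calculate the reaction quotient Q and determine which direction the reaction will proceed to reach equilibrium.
Q = 1.321, Q < K, reaction proceeds forward (toward products)

Q = ([COCl₂]) / ([CO] × [Cl₂])
  = ((1.04)) / ((1.05)·(0.75)) = 1.04/0.7875 = 1.321
Since Q = 1.321 < Kc = 6.0, the reaction proceeds forward (toward products) to reach equilibrium.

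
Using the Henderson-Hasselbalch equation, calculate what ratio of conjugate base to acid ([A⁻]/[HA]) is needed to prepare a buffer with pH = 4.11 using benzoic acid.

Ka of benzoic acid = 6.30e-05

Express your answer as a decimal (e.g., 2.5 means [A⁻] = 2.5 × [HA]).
[A⁻]/[HA] = 0.812

pKa = −log(6.30e-05) = 4.2007. pH = pKa + log([A⁻]/[HA]). 4.11 = 4.2007 + log(ratio). log(ratio) = 4.11 − 4.2007 = -0.0907. ratio = 10^(-0.0907) = 0.812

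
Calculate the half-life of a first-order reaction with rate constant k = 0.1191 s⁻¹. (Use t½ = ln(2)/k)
5.82 s

t½ = ln(2)/k = 0.6931/0.1191 = 5.82 s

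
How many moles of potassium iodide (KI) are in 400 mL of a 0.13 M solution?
Moles = Molarity × Volume (L)
Moles = 0.13 M × 0.4 L = 0.052 mol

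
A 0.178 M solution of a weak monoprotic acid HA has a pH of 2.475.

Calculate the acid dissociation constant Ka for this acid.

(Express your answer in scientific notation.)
K_a = 6.42e-05

[H⁺] = 10^(−pH) = 10^(−2.475) = 3.350e-03 M. For HA ⇌ H⁺ + A⁻, Ka = x²/(C − x) = (3.350e-03)²/(0.178 − 3.350e-03) = 6.42e-05.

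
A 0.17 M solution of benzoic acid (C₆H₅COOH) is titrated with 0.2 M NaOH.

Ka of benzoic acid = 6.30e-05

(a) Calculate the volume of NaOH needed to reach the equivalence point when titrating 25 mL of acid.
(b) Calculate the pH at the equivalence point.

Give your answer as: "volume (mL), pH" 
V = 21.2 mL, pH = 8.58

(a) At equivalence: moles acid = moles base.
moles acid = 0.17 × 0.025 = 0.00425 mol; V_NaOH = 0.00425/0.2 = 0.02125 L = 21.2 mL.
(b) At equivalence, all acid → conjugate base A⁻ at [A⁻] = 0.00425/0.04625 = 0.09189 M.
Kb = Kw/Ka = 1.0e-14/6.30e-05 = 1.587e-10; [OH⁻] = √(Kb·[A⁻]) = 3.819e-06; pOH = 5.42; pH = 14 − pOH = 8.58.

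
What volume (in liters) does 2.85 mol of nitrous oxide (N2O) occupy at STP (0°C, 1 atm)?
At STP, 1 mol of gas occupies 22.4 L
Volume = 2.85 mol × 22.4 L/mol = 63.84 L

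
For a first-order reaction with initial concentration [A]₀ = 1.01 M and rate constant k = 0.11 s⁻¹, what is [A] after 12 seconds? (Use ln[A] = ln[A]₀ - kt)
0.2698 M

ln[A] = ln[A]₀ - k·t = ln(1.01) - (0.11)·(12) = 0.0100 - 1.3200 = -1.3100
[A] = e^(-1.3100) = 0.2698 M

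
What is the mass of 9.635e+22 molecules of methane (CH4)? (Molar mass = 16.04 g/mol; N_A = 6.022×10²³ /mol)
Moles = 9.635e+22 ÷ 6.022×10²³ = 0.159997 mol
Mass = 0.159997 mol × 16.04 g/mol = 2.566 g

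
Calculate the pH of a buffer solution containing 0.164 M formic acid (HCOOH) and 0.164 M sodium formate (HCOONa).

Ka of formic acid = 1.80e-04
pH = 3.74

pKa = -log(1.80e-04) = 3.74. pH = pKa + log([A⁻]/[HA]) = 3.74 + log(0.164/0.164)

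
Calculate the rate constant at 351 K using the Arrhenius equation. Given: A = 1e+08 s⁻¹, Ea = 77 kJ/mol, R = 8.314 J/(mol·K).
3.47e-04 s⁻¹

k = A·exp(-Ea/(R·T)) = 1e+08·exp(-77000/(8.314·351)) = 1e+08·exp(-26.3860) = 1e+08·3.4730e-12 = 3.47e-04 s⁻¹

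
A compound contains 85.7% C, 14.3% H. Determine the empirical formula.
Moles of C = 85.7 g / 12.01 g/mol = 7.136 mol
Moles of H = 14.3 g / 1.008 g/mol = 14.187 mol

Smallest moles = 7.136
Divide all by smallest:
C: 7.136 / 7.136 = 1.00
H: 14.187 / 7.136 = 1.99

Empirical formula: CH2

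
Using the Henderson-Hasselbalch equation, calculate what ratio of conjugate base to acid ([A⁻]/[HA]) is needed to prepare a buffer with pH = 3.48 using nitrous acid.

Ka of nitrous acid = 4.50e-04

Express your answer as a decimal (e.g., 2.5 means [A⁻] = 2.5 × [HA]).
[A⁻]/[HA] = 1.359

pKa = −log(4.50e-04) = 3.3468. pH = pKa + log([A⁻]/[HA]). 3.48 = 3.3468 + log(ratio). log(ratio) = 3.48 − 3.3468 = 0.1332. ratio = 10^(0.1332) = 1.359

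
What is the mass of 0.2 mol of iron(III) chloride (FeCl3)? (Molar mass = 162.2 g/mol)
Mass = 0.2 mol × 162.2 g/mol = 32.44 g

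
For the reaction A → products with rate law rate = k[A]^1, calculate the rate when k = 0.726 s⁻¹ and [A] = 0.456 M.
0.3311 M/s

rate = k·[A]^1 = 0.726·(0.456)^1 = 0.726·0.456 = 0.3311 M/s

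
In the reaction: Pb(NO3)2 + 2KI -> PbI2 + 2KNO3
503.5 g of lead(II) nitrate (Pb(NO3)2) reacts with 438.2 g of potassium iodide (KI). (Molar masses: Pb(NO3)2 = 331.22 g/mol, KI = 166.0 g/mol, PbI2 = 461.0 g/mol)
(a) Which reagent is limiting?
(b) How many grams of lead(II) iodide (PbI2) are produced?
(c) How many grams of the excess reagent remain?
(a) KI, (b) 608.5 g, (c) 66.33 g

Moles of Pb(NO3)2 = 503.5 g ÷ 331.22 g/mol = 1.52014 mol
Moles of KI = 438.2 g ÷ 166.0 g/mol = 2.63976 mol
Moles ÷ coefficient: Pb(NO3)2: 1.52014/1 = 1.52, KI: 2.63976/2 = 1.32
(a) KI has the smaller value, so KI is the limiting reagent.
(b) Moles of PbI2 = 2.63976 mol KI × (1/2) = 1.31988 mol; mass = 1.31988 mol × 461.0 g/mol = 608.5 g
(c) Pb(NO3)2 consumed = 2.63976 × (1/2) = 1.31988 mol; remaining = 1.52014 − 1.31988 = 0.200258 mol; mass = 0.200258 mol × 331.22 g/mol = 66.33 g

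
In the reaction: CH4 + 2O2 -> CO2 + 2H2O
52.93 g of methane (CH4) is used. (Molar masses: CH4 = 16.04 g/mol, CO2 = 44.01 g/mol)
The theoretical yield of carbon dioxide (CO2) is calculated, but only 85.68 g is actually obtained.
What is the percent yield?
Moles of CH4 = 52.93 g ÷ 16.04 g/mol = 3.29988 mol
Mole ratio: 1 mol CO2 / 1 mol CH4
Moles of CO2 = 3.29988 × (1/1) = 3.29988 mol
Theoretical yield = 3.29988 mol × 44.01 g/mol = 145.23 g
Actual yield = 85.68 g
Percent yield = (85.68 / 145.23) × 100% = 59.0%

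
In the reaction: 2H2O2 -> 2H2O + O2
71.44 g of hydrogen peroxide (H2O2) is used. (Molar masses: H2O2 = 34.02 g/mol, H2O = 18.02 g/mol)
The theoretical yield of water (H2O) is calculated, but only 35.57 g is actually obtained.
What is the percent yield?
Moles of H2O2 = 71.44 g ÷ 34.02 g/mol = 2.09994 mol
Mole ratio: 2 mol H2O / 2 mol H2O2
Moles of H2O = 2.09994 × (2/2) = 2.09994 mol
Theoretical yield = 2.09994 mol × 18.02 g/mol = 37.841 g
Actual yield = 35.57 g
Percent yield = (35.57 / 37.841) × 100% = 94.0%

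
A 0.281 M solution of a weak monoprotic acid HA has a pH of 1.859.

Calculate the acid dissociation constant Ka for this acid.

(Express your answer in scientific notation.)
K_a = 7.17e-04

[H⁺] = 10^(−pH) = 10^(−1.859) = 1.384e-02 M. For HA ⇌ H⁺ + A⁻, Ka = x²/(C − x) = (1.384e-02)²/(0.281 − 1.384e-02) = 7.17e-04.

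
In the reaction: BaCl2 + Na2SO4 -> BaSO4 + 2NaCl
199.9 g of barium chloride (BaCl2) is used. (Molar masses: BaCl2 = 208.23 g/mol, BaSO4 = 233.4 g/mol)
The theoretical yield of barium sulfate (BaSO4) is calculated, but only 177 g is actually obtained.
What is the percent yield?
Moles of BaCl2 = 199.9 g ÷ 208.23 g/mol = 0.959996 mol
Mole ratio: 1 mol BaSO4 / 1 mol BaCl2
Moles of BaSO4 = 0.959996 × (1/1) = 0.959996 mol
Theoretical yield = 0.959996 mol × 233.4 g/mol = 224.06 g
Actual yield = 177 g
Percent yield = (177 / 224.06) × 100% = 79.0%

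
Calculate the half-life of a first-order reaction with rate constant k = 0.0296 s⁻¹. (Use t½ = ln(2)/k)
23.42 s

t½ = ln(2)/k = 0.6931/0.0296 = 23.42 s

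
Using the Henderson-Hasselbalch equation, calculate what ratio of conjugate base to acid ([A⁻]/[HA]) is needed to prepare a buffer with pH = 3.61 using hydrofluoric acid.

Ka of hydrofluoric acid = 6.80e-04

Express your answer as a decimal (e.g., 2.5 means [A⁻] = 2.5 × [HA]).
[A⁻]/[HA] = 2.770

pKa = −log(6.80e-04) = 3.1675. pH = pKa + log([A⁻]/[HA]). 3.61 = 3.1675 + log(ratio). log(ratio) = 3.61 − 3.1675 = 0.4425. ratio = 10^(0.4425) = 2.770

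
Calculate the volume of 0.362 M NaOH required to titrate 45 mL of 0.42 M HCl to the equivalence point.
V_{base} = 52.2 mL

At equivalence: moles acid = moles base.
moles HCl = 0.42 M × 0.045 L = 0.0189 mol
V_NaOH = 0.0189 mol ÷ 0.362 M = 0.05221 L = 52.2 mL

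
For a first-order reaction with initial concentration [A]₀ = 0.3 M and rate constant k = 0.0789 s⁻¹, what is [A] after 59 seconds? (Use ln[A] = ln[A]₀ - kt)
0.0029 M

ln[A] = ln[A]₀ - k·t = ln(0.3) - (0.0789)·(59) = -1.2040 - 4.6551 = -5.8591
[A] = e^(-5.8591) = 0.0029 M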